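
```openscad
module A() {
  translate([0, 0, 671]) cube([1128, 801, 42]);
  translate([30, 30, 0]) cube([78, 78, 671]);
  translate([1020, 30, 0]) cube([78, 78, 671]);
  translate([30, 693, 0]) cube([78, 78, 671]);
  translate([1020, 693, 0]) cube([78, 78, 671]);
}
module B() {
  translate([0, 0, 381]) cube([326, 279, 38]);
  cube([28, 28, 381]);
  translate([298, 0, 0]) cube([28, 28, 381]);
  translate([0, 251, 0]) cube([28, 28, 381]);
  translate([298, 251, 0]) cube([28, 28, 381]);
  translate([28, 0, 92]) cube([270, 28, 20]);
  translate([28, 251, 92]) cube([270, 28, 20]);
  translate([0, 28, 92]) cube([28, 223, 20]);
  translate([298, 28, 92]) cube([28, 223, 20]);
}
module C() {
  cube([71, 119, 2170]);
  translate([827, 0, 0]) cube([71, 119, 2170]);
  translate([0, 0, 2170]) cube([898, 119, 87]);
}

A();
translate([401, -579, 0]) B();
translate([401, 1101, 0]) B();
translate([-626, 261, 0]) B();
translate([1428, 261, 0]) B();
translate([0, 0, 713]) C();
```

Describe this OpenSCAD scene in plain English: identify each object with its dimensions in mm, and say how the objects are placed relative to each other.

A is a table with a 1128×801 mm rectangular top, 42 mm thick, top surface at z = 713 mm, supported by four 78×78 mm square legs, each inset 30 mm from the nearest pair of top edges, running from the floor.

B is a simple wooden stool: a rectangular seat 326 mm (x) by 279 mm (y), 38 mm thick, top face at z = 419 mm, on four square legs, each 28×28 mm in cross-section. The legs rest on z = 0, each flush with a corner of the seat. Four stretchers, 28 mm wide and 20 mm tall, connect adjacent legs with their undersides at z = 92 mm, each running between the inner faces of the legs it joins and aligned with the legs' outer faces on the other axis.

C is a rectangular door frame: two vertical jambs of 71×119 mm section, 2170 mm tall, with a clear opening 756 mm wide between their inner faces. A header 87 mm tall and 119 mm deep lies on top of the jambs and spans the full outside width.

Four stools sit around the table at the −y, +y, −x, +x sides. The door frame is on top of the table.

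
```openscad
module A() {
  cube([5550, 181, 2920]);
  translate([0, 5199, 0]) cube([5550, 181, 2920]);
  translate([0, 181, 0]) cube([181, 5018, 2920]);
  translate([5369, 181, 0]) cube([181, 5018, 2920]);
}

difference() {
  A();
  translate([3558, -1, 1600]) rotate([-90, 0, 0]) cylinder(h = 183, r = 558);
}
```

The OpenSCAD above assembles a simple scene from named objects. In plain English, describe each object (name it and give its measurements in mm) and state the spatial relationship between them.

A is a box-shaped house frame (walls only): outside footprint 5550×5380 mm, wall height 2920 mm, wall thickness 181 mm. The two y-facing walls run the full x-width; the two x-facing walls fit between the inner faces of the y-facing walls.

The house frame has a circular hole of radius 558 mm through its front wall, centred at (x = 3558, z = 1600).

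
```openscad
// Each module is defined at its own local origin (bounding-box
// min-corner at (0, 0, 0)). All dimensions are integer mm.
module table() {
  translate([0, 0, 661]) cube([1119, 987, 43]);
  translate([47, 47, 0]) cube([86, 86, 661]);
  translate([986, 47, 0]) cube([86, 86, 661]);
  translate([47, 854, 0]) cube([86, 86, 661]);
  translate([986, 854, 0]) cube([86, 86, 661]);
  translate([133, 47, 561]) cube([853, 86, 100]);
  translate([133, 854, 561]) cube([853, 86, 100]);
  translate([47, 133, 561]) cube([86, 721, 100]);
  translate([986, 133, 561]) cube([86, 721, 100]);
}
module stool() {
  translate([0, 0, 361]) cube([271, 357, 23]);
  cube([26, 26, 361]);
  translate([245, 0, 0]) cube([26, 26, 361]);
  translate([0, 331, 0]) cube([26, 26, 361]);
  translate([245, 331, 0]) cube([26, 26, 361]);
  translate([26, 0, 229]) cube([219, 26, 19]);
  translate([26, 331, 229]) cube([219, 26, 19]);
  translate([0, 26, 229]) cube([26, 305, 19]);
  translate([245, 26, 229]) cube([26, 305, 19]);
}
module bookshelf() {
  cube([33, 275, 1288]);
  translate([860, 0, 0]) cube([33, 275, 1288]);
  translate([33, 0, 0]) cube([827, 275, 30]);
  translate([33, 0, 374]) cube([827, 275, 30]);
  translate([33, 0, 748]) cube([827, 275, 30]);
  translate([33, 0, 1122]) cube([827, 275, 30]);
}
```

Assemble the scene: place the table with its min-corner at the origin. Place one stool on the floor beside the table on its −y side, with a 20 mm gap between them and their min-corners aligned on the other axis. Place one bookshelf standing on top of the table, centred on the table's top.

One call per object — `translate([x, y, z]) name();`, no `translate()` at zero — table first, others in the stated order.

table();
translate([0, -377, 0]) stool();
translate([113, 356, 704]) bookshelf();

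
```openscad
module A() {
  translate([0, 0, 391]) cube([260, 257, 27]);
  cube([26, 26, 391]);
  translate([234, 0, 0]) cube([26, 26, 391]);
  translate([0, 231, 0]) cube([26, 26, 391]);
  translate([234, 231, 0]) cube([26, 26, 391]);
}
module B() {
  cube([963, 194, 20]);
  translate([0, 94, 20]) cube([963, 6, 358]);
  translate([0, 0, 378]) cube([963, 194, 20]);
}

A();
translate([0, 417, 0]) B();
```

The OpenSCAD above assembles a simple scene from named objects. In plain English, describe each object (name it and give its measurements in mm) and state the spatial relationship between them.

A is a four-legged stool. The seat is a 260×257×27 mm slab whose top surface is at z = 418 mm; four square legs, each 26×26 mm in cross-section, run from the floor (z = 0) to the underside of the seat, each flush with a corner of the seat.

B is an I-beam lying along x, 963 mm long. Overall section height 398 mm. Two flanges 194 mm wide (y) and 20 mm thick, one on the floor and one at the top; a web 6 mm thick runs between them, centred on the flange width.

The I-beam is on the floor beside the stool on its +y side.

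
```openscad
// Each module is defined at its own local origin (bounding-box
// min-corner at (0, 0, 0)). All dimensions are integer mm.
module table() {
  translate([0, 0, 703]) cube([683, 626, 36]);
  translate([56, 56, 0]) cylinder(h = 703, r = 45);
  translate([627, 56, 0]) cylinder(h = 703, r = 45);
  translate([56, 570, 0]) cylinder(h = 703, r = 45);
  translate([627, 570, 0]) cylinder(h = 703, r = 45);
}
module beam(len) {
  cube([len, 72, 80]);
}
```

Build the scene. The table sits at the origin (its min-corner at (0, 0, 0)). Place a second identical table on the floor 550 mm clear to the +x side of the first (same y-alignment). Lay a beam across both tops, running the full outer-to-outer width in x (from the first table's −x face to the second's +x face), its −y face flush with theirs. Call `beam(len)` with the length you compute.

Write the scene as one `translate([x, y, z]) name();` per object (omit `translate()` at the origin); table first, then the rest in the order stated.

table();
translate([1233, 0, 0]) table();
translate([0, 0, 739]) beam(1916);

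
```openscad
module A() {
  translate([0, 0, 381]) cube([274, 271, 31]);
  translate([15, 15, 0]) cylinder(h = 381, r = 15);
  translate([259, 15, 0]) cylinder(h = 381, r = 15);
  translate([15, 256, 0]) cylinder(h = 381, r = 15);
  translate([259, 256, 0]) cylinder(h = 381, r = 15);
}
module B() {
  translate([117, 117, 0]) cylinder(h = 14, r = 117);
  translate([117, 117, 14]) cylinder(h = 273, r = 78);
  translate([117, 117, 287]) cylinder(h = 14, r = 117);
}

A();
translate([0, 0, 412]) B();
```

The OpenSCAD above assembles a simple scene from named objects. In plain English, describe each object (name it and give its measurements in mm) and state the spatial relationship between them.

A is a four-legged stool. The seat is a 274×271×31 mm slab whose top surface is at z = 412 mm; four round legs, each 30 mm in diameter, run from the floor (z = 0) to the underside of the seat, each leg's axis is inset half a diameter from the nearest pair of seat edges (so the leg's bounding box is flush with the corner).

B is a spool: two coaxial disc flanges of radius 117 mm and thickness 14 mm, joined by a core cylinder of radius 78 mm and height 273 mm. The lower flange rests on z = 0 and the three cylinders share a vertical axis.

The spool is on top of the stool.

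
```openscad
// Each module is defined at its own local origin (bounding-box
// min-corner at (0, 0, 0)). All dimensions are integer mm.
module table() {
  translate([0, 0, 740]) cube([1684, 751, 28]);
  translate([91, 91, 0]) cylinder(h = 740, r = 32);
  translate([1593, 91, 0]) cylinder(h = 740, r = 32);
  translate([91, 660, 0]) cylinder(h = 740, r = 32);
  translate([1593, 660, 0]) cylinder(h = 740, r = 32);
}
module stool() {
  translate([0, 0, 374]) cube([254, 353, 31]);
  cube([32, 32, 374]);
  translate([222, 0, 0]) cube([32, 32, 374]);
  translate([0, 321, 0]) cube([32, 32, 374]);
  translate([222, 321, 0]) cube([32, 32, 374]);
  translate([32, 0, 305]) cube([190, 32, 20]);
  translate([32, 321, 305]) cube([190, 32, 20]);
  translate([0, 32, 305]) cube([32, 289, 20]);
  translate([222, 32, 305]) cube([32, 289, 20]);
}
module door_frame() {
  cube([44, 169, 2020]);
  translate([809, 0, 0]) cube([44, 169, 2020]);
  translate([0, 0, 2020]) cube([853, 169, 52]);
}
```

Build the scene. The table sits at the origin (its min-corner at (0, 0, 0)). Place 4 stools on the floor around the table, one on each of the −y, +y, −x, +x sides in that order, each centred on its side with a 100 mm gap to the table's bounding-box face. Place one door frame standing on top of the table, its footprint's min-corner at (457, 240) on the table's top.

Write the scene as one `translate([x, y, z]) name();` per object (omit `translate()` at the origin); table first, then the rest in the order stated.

table();
translate([715, -453, 0]) stool();
translate([715, 851, 0]) stool();
translate([-354, 199, 0]) stool();
translate([1784, 199, 0]) stool();
translate([457, 240, 768]) door_frame();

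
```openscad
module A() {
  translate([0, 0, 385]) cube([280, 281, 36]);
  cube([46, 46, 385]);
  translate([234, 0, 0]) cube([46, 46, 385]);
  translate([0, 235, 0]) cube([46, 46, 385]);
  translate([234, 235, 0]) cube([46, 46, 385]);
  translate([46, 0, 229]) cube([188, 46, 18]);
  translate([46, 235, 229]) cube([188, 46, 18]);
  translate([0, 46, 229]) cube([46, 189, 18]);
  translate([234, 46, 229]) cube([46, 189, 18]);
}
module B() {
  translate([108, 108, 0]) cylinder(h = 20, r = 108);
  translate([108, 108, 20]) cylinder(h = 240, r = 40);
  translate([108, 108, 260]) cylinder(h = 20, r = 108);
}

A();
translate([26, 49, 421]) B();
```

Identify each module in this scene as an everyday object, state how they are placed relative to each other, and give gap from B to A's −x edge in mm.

The spool's min-x is at 26; the stool's min-x is 0; gap = 26 mm.

A is a stool. B is a spool. The spool is on top of the stool. The gap from the spool to the stool's −x edge is 26 mm.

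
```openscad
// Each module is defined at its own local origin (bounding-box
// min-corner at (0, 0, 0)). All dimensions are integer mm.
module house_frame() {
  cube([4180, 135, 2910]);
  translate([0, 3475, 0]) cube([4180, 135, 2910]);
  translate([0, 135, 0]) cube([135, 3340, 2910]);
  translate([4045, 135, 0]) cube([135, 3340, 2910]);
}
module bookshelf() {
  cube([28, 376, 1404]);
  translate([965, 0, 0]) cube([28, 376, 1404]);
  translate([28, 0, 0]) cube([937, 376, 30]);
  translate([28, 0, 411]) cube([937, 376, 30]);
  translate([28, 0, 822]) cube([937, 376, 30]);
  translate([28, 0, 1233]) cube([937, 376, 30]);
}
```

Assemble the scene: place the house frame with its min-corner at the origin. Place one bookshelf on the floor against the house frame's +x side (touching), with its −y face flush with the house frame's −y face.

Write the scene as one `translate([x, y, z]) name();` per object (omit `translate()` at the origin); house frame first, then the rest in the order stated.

house_frame();
translate([4180, 0, 0]) bookshelf();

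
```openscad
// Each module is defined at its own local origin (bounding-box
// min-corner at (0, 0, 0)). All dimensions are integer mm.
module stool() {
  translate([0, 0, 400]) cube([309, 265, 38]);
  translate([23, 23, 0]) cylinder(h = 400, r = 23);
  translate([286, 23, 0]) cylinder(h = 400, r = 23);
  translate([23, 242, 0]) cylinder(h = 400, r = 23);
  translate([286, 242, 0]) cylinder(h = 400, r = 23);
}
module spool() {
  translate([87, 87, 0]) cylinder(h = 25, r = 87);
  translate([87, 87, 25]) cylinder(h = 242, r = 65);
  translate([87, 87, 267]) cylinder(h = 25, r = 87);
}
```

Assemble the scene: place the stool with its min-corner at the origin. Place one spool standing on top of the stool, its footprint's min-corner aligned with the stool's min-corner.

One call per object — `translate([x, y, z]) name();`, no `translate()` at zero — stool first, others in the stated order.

stool();
translate([0, 0, 438]) spool();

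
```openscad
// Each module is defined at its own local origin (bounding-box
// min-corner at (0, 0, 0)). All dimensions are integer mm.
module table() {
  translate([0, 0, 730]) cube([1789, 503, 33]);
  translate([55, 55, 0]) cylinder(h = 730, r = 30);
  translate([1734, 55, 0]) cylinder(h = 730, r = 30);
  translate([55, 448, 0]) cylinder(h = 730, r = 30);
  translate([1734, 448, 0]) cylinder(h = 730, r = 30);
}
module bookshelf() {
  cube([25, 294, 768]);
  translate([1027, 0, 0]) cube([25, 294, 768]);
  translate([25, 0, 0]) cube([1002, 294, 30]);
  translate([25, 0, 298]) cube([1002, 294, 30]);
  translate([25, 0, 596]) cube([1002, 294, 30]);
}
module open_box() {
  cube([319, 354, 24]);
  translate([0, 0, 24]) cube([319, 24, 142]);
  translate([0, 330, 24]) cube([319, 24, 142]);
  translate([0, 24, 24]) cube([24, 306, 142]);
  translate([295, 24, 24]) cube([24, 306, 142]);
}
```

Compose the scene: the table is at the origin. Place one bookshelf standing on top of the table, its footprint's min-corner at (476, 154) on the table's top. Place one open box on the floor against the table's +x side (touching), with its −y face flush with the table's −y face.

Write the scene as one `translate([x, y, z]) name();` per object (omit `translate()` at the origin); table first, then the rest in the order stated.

table();
translate([476, 154, 763]) bookshelf();
translate([1789, 0, 0]) open_box();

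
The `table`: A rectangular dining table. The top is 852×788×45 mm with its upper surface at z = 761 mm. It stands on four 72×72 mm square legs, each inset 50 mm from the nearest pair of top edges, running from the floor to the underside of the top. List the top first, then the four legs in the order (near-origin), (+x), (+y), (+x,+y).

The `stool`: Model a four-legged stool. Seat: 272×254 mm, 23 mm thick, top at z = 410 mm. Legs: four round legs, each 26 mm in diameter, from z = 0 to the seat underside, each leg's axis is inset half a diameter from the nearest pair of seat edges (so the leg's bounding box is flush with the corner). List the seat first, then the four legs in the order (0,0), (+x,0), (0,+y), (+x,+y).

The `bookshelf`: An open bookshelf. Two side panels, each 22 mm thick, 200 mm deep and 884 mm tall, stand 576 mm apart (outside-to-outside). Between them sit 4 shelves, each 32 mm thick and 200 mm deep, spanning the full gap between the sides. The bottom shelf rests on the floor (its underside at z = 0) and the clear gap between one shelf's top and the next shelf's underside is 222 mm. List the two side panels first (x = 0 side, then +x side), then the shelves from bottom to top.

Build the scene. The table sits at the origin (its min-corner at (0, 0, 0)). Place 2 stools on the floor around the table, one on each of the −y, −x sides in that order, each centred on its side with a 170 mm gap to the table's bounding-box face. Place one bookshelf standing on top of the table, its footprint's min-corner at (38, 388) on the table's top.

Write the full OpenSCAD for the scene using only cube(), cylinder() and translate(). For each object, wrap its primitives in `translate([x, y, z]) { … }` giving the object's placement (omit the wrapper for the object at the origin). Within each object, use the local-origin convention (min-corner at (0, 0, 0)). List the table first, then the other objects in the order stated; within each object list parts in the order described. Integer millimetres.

translate([0, 0, 716]) cube([852, 788, 45]);
translate([50, 50, 0]) cube([72, 72, 716]);
translate([730, 50, 0]) cube([72, 72, 716]);
translate([50, 666, 0]) cube([72, 72, 716]);
translate([730, 666, 0]) cube([72, 72, 716]);
translate([290, -424, 0]) {
  translate([0, 0, 387]) cube([272, 254, 23]);
  translate([13, 13, 0]) cylinder(h = 387, r = 13);
  translate([259, 13, 0]) cylinder(h = 387, r = 13);
  translate([13, 241, 0]) cylinder(h = 387, r = 13);
  translate([259, 241, 0]) cylinder(h = 387, r = 13);
}
translate([-442, 267, 0]) {
  translate([0, 0, 387]) cube([272, 254, 23]);
  translate([13, 13, 0]) cylinder(h = 387, r = 13);
  translate([259, 13, 0]) cylinder(h = 387, r = 13);
  translate([13, 241, 0]) cylinder(h = 387, r = 13);
  translate([259, 241, 0]) cylinder(h = 387, r = 13);
}
translate([38, 388, 761]) {
  cube([22, 200, 884]);
  translate([554, 0, 0]) cube([22, 200, 884]);
  translate([22, 0, 0]) cube([532, 200, 32]);
  translate([22, 0, 254]) cube([532, 200, 32]);
  translate([22, 0, 508]) cube([532, 200, 32]);
  translate([22, 0, 762]) cube([532, 200, 32]);
}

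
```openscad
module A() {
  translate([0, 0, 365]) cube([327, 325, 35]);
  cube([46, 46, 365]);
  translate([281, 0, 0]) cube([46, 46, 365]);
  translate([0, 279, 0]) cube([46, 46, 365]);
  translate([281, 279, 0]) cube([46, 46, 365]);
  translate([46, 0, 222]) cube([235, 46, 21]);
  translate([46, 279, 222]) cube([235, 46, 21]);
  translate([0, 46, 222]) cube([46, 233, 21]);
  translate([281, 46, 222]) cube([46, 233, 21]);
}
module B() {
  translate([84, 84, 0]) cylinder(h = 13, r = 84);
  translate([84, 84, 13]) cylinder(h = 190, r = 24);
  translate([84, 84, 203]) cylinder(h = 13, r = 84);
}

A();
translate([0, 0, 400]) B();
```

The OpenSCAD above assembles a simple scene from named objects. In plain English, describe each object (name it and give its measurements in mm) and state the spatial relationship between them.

A is a simple wooden stool: a rectangular seat 327 mm (x) by 325 mm (y), 35 mm thick, top face at z = 400 mm, on four square legs, each 46×46 mm in cross-section. The legs rest on z = 0, each flush with a corner of the seat. Four stretchers, 46 mm wide and 21 mm tall, connect adjacent legs with their undersides at z = 222 mm, each running between the inner faces of the legs it joins and aligned with the legs' outer faces on the other axis.

B is a spool: two coaxial disc flanges of radius 84 mm and thickness 13 mm, joined by a core cylinder of radius 24 mm and height 190 mm. The lower flange rests on z = 0 and the three cylinders share a vertical axis.

The spool is on top of the stool.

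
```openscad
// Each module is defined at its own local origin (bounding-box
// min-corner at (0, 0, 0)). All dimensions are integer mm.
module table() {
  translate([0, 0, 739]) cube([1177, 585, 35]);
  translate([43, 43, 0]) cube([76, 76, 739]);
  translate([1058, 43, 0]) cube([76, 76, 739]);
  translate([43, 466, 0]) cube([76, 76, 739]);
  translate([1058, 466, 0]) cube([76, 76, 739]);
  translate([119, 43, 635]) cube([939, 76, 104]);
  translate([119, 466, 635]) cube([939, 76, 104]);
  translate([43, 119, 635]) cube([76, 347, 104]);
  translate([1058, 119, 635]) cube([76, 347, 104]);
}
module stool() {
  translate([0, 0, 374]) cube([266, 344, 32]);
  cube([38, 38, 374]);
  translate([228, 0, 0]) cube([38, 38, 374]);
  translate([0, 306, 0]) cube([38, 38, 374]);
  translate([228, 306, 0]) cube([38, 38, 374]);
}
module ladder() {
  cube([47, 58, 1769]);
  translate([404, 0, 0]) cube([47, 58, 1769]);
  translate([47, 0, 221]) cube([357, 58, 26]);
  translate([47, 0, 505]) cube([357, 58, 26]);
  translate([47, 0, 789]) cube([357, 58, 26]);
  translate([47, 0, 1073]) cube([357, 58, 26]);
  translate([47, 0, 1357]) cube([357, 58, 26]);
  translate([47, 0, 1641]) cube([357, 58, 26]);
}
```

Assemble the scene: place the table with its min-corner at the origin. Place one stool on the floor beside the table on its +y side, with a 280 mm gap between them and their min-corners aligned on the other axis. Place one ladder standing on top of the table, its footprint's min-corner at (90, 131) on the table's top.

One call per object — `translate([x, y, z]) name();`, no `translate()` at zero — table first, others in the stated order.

table();
translate([0, 865, 0]) stool();
translate([90, 131, 774]) ladder();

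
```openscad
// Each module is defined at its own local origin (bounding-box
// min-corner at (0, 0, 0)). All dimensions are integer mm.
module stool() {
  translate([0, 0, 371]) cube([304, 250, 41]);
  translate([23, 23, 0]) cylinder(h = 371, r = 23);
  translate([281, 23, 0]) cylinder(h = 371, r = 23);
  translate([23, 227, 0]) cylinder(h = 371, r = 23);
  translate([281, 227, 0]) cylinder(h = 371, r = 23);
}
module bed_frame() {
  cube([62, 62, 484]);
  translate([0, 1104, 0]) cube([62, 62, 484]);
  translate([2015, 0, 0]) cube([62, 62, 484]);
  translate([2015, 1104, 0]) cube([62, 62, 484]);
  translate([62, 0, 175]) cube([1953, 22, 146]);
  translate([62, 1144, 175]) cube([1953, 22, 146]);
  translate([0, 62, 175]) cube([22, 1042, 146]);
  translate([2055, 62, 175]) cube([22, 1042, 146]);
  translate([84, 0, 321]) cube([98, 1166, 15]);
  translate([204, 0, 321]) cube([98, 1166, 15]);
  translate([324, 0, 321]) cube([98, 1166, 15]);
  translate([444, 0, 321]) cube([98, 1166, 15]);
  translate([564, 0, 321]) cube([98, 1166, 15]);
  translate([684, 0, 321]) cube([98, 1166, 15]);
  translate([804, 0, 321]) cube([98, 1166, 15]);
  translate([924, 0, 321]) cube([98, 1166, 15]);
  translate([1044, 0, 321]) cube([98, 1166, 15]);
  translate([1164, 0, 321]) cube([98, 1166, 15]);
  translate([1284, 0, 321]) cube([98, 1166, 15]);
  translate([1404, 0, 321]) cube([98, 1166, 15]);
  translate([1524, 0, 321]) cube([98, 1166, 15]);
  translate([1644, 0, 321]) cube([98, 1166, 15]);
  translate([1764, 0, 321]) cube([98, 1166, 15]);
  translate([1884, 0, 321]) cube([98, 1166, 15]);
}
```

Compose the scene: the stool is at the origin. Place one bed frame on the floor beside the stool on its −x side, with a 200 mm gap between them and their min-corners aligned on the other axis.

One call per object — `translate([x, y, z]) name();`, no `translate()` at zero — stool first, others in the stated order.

stool();
translate([-2277, 0, 0]) bed_frame();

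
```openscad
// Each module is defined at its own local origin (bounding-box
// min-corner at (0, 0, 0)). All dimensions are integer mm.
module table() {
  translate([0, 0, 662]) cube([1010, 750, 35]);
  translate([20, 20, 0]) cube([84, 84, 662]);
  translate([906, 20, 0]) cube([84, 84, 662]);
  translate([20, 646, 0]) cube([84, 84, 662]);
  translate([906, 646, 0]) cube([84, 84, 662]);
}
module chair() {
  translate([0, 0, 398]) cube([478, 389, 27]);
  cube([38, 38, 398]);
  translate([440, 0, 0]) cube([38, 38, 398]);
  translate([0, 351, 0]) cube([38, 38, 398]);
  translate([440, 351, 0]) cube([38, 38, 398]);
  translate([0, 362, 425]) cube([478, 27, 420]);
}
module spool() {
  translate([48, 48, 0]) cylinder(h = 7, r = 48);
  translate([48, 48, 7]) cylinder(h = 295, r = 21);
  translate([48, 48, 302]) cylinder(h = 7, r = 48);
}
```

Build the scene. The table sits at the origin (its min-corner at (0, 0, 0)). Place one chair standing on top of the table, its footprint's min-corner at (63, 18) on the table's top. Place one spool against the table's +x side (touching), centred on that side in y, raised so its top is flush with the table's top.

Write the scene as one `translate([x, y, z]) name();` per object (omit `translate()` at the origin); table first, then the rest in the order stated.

table();
translate([63, 18, 697]) chair();
translate([1010, 327, 388]) spool();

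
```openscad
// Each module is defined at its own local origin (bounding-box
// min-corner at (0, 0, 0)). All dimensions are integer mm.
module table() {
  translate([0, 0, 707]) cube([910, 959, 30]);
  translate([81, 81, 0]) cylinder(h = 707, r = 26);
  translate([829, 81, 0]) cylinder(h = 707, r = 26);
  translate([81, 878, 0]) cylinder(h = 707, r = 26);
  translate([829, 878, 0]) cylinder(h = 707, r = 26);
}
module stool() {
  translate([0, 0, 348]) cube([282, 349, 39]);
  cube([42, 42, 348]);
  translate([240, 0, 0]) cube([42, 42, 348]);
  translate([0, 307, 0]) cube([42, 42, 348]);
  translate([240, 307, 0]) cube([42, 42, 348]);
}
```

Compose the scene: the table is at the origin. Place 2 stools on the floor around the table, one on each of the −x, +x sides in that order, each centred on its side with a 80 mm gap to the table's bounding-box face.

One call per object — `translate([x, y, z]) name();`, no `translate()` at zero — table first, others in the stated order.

table();
translate([-362, 305, 0]) stool();
translate([990, 305, 0]) stool();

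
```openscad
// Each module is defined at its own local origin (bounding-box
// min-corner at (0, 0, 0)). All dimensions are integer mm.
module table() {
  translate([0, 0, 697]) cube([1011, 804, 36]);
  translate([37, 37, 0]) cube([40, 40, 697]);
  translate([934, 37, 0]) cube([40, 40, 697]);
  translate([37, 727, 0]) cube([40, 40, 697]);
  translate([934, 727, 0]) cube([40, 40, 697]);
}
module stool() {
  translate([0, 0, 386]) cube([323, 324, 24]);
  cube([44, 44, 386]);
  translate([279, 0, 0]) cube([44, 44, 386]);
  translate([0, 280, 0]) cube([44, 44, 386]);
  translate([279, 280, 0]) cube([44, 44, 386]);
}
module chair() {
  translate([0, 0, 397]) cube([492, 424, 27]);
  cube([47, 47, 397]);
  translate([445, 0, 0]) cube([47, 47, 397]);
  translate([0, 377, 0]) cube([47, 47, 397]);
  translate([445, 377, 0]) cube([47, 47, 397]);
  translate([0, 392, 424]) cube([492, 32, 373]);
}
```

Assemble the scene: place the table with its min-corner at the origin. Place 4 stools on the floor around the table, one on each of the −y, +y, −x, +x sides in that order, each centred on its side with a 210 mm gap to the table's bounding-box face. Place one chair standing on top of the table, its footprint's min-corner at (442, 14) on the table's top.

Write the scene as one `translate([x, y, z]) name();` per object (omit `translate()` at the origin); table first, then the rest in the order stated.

table();
translate([344, -534, 0]) stool();
translate([344, 1014, 0]) stool();
translate([-533, 240, 0]) stool();
translate([1221, 240, 0]) stool();
translate([442, 14, 733]) chair();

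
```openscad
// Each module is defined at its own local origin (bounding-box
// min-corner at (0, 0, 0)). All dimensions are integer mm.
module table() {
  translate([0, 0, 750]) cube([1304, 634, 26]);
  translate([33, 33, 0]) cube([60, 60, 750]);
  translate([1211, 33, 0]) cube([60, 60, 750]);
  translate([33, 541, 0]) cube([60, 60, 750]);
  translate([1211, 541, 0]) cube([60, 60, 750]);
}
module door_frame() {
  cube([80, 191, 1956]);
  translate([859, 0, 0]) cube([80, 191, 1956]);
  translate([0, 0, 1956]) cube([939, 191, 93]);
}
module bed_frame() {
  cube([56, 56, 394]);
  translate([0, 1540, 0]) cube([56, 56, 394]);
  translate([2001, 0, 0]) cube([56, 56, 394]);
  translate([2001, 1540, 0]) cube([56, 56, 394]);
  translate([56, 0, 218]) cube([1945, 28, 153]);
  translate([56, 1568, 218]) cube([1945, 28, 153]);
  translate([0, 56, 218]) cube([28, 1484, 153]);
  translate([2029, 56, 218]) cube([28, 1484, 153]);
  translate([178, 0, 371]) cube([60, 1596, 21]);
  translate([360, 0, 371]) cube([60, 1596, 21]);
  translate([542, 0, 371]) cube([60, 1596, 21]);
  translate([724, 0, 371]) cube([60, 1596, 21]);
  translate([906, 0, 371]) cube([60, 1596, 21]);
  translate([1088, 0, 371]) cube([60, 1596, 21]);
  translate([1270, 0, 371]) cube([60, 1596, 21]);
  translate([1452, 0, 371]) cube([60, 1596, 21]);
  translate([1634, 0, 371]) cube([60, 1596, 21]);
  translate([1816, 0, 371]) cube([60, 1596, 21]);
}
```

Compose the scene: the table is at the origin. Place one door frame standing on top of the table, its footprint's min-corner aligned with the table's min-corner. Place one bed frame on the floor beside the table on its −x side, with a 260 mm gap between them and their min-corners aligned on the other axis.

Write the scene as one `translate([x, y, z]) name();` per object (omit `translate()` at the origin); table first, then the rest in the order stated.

table();
translate([0, 0, 776]) door_frame();
translate([-2317, 0, 0]) bed_frame();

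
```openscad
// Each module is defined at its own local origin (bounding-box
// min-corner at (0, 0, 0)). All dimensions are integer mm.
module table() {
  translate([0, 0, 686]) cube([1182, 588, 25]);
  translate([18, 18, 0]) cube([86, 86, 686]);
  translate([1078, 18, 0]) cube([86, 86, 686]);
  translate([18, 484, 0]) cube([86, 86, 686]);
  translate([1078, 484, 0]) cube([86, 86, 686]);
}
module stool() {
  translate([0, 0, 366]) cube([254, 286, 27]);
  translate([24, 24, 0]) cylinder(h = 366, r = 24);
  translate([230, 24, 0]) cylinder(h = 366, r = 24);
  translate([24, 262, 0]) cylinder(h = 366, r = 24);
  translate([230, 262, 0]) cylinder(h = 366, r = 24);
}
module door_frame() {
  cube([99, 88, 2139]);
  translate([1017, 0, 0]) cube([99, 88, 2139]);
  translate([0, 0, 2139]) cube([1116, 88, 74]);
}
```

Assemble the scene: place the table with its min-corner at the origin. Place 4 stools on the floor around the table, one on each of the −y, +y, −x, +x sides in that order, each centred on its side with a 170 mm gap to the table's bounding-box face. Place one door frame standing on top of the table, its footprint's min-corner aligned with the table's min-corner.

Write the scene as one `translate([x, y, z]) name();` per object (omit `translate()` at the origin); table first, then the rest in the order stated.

table();
translate([464, -456, 0]) stool();
translate([464, 758, 0]) stool();
translate([-424, 151, 0]) stool();
translate([1352, 151, 0]) stool();
translate([0, 0, 711]) door_frame();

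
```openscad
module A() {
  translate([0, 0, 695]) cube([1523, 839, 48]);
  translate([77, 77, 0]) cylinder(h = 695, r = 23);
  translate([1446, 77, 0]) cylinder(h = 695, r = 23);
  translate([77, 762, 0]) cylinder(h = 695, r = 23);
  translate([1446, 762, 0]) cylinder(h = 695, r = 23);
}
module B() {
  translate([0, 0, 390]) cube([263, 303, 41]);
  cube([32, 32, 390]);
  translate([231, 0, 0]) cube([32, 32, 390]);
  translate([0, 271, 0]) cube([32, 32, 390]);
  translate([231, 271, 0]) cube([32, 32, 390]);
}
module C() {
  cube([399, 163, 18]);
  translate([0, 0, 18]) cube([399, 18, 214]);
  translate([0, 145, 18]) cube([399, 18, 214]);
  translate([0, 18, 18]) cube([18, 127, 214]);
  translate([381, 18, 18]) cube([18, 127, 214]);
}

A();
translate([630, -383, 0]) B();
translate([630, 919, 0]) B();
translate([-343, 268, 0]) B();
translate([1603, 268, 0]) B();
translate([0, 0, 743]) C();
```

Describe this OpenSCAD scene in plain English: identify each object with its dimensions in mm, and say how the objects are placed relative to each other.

A is a table with a 1523×839 mm rectangular top, 48 mm thick, top surface at z = 743 mm, supported by four round legs of 46 mm diameter, each leg's bounding box inset 54 mm from the nearest pair of top edges, running from the floor.

B is a four-legged stool. The seat is a 263×303×41 mm slab whose top surface is at z = 431 mm; four square legs, each 32×32 mm in cross-section, run from the floor (z = 0) to the underside of the seat, each flush with a corner of the seat.

C is an open-topped rectangular box: outside dimensions 399×163×232 mm, with a uniform wall and base thickness of 18 mm. The base is a full 399×163 slab on the floor; four walls sit on top of the base. The front and back walls (the −y and +y sides) span the full width; the two side walls fit between them.

Four stools sit around the table at the −y, +y, −x, +x sides. The open box is on top of the table.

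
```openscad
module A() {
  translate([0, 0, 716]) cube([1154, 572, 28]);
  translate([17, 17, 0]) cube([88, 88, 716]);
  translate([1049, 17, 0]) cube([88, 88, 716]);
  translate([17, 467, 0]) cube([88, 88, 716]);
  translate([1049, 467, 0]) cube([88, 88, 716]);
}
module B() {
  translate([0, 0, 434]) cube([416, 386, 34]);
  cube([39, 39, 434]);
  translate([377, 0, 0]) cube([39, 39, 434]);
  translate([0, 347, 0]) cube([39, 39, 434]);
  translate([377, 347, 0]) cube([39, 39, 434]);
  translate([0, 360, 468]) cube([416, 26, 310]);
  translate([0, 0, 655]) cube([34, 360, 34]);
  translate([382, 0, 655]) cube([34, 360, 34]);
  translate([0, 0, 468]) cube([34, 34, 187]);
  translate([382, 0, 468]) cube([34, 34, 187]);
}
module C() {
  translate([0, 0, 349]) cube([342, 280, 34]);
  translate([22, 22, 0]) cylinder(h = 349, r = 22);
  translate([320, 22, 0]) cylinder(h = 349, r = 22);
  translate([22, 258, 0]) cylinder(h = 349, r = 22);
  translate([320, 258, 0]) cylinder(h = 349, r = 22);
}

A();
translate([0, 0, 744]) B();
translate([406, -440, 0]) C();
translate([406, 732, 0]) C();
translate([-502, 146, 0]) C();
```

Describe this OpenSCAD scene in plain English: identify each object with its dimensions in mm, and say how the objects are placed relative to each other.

A is a rectangular dining table. The top is 1154×572×28 mm with its upper surface at z = 744 mm. It stands on four 88×88 mm square legs, each inset 17 mm from the nearest pair of top edges, running from the floor to the underside of the top.

B is a chair: 416×386 mm seat, 34 mm thick, top at z = 468 mm, on four 39 mm square corner legs flush with the seat edges. A 26 mm thick backrest slab spans the full seat width, extending 310 mm above the seat top, its back face flush with the seat's +y edge. Two armrests of 34×34 mm section run along each side from the seat's front edge to the front of the backrest, top faces 221 mm above the seat top and outer faces flush with the seat's x-edges; a 34×34 mm post under the front of each armrest stands on the seat at the front corner.

C is a simple wooden stool: a rectangular seat 342 mm (x) by 280 mm (y), 34 mm thick, top face at z = 383 mm, on four round legs, each 44 mm in diameter. The legs rest on z = 0, each leg's axis is inset half a diameter from the nearest pair of seat edges (so the leg's bounding box is flush with the corner).

The chair is on top of the table. Three stools sit around the table at the −y, +y, −x sides.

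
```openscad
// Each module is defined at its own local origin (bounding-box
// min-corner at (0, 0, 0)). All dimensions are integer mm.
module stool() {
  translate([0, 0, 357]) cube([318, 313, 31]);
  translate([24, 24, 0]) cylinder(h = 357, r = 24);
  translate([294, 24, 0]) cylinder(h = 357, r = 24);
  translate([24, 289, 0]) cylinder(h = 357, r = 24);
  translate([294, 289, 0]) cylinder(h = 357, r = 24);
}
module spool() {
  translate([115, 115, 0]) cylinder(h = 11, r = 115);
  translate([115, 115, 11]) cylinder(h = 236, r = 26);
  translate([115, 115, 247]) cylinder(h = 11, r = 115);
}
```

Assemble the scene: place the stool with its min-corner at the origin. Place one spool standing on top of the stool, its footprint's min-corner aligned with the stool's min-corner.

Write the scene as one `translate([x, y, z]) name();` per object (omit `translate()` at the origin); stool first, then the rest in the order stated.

stool();
translate([0, 0, 388]) spool();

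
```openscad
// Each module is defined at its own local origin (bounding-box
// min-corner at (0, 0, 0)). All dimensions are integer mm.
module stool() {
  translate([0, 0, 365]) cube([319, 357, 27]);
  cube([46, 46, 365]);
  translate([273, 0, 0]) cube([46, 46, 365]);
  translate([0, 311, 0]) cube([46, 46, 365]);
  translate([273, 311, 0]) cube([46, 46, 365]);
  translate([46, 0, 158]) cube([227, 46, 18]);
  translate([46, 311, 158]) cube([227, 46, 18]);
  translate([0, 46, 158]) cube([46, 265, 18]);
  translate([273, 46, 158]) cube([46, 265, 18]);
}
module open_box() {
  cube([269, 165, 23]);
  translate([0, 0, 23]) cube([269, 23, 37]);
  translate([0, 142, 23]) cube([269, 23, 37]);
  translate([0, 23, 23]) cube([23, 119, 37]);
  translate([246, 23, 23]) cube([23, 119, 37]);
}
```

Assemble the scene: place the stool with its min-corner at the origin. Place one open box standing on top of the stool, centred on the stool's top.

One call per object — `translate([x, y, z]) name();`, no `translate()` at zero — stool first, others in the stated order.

stool();
translate([25, 96, 392]) open_box();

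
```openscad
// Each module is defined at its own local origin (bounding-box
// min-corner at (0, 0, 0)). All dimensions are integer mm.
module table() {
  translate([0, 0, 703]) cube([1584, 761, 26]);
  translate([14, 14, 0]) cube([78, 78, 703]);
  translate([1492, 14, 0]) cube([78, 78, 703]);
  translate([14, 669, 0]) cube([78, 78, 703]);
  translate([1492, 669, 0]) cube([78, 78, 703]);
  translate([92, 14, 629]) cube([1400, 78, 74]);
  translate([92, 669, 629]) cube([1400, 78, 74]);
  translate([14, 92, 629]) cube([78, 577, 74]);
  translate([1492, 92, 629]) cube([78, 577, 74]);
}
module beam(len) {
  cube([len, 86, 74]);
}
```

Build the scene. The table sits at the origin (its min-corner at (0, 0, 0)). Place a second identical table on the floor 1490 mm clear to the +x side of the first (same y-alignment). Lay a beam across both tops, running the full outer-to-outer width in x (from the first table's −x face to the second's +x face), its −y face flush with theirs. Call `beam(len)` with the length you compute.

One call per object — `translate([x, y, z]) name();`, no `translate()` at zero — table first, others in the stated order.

table();
translate([3074, 0, 0]) table();
translate([0, 0, 729]) beam(4658);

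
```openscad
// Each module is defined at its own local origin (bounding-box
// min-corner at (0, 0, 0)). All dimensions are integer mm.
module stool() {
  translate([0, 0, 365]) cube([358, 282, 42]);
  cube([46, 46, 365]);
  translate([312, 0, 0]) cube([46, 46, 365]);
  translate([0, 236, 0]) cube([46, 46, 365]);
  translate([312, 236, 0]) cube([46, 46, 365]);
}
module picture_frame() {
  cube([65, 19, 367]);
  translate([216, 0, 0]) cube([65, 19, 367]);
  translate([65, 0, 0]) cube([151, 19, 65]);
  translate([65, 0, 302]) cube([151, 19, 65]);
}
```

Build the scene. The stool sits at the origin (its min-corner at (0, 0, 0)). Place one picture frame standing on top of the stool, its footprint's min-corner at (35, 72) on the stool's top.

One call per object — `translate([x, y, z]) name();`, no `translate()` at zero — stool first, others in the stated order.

stool();
translate([35, 72, 407]) picture_frame();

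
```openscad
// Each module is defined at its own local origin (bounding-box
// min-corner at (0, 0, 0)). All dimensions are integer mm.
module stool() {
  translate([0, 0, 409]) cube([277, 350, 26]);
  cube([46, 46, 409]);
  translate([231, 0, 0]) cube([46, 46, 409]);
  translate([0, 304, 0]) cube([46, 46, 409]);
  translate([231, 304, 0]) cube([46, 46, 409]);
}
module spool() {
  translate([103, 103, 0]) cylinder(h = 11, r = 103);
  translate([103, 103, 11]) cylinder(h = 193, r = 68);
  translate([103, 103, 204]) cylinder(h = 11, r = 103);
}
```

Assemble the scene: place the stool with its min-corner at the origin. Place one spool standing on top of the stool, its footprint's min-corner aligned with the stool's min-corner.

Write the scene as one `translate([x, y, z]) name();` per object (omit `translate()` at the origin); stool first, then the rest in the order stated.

stool();
translate([0, 0, 435]) spool();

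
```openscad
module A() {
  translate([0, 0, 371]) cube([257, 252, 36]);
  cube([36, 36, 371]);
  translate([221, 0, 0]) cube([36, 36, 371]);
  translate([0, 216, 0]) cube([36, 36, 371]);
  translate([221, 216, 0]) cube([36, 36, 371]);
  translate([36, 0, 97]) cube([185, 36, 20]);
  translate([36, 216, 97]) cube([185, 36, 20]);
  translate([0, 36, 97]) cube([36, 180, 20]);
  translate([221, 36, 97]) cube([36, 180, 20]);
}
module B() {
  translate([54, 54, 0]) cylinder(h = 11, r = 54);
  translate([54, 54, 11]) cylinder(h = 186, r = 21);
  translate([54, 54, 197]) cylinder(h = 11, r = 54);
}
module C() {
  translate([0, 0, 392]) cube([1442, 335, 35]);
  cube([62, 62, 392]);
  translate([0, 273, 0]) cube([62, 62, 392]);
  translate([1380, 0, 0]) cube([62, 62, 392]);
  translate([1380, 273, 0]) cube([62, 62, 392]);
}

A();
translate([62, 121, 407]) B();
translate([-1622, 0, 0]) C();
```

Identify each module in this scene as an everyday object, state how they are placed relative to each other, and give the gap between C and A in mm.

A is a stool. B is a spool. C is a bench. The spool is on top of the stool. The bench is on the floor beside the stool on its −x side. The gap between the bench and the stool is 180 mm.

The bench's nearest face is 180 mm from the stool's −x face.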